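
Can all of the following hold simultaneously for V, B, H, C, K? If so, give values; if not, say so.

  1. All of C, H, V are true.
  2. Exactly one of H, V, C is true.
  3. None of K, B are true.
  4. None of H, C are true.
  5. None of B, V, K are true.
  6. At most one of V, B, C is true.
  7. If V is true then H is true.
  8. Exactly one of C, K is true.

Case V = True:
  Constraint (5) is violated (V=T) — contradiction.
Case V = False:
  Constraint (1) is violated (V=F) — contradiction.
Both cases fail — unsatisfiable.

The formula is unsatisfiable.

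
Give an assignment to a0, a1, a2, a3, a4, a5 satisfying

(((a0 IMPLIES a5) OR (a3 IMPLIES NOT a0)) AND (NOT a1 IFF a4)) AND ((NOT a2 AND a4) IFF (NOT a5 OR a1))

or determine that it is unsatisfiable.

a0 = False, a1 = False, a2 = False, a3 = True, a4 = True, a5 = False

  ((a0 IMPLIES a5) OR (a3 IMPLIES NOT a0)) AND (NOT a1 IFF a4) = True
    (a0 IMPLIES a5) OR (a3 IMPLIES NOT a0) = True
      a0 IMPLIES a5 = True
      a3 IMPLIES NOT a0 = True
        NOT a0 = True
    NOT a1 IFF a4 = True
      NOT a1 = True
  (NOT a2 AND a4) IFF (NOT a5 OR a1) = True
    NOT a2 AND a4 = True
      NOT a2 = True
    NOT a5 OR a1 = True
      NOT a5 = True
Both conjuncts True, so the formula holds.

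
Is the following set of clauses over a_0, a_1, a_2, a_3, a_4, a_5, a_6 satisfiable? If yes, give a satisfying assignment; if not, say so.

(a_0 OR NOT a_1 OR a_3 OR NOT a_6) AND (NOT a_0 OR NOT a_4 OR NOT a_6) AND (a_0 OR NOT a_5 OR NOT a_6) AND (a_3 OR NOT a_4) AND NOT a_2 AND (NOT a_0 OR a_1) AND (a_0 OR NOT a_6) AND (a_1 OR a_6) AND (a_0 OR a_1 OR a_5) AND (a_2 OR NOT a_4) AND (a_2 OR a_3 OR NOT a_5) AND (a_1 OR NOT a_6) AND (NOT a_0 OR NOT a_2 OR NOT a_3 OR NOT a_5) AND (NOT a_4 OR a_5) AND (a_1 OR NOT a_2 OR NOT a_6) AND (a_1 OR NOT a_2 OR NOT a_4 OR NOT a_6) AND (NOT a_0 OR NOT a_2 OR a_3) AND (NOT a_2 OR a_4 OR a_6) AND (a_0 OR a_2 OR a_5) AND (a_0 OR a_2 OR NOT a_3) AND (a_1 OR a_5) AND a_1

a_0=T, a_1=T, a_2=F, a_3=T, a_4=F, a_5=F, a_6=T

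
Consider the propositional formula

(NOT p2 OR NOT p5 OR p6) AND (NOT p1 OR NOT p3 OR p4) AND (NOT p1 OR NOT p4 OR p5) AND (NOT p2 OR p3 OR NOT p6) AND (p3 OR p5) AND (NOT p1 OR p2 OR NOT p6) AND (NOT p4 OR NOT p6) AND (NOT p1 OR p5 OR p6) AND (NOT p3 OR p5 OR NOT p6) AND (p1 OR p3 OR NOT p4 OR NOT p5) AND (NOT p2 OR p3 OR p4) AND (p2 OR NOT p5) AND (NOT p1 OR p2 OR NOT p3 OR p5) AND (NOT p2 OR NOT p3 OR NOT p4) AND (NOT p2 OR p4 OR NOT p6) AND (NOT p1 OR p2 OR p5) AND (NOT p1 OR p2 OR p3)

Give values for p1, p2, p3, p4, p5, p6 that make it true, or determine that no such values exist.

p1=F, p2=T, p3=T, p4=F, p5=F, p6=F

Set p1 = False.
Set p2 = True.
Try p3 = False:
  (NOT p2 OR p3 OR NOT p6) forces p6 = False.
  (NOT p2 OR NOT p5 OR p6) forces p5 = False.
  clause (p3 OR p5) is falsified — backtrack.
So p3 = True.
  then (NOT p2 OR NOT p3 OR NOT p4) forces p4 = False.
  then (NOT p2 OR p4 OR NOT p6) forces p6 = False.
  then (NOT p2 OR NOT p5 OR p6) forces p5 = False.
All clauses satisfied.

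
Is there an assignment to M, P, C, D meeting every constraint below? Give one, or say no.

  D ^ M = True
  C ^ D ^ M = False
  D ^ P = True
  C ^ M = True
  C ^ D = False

M=F, P=F, C=T, D=T

D ^ M = T ^ F = True ✓
C ^ D ^ M = T ^ T ^ F = False ✓
D ^ P = T ^ F = True ✓
C ^ M = T ^ F = True ✓
C ^ D = T ^ T = False ✓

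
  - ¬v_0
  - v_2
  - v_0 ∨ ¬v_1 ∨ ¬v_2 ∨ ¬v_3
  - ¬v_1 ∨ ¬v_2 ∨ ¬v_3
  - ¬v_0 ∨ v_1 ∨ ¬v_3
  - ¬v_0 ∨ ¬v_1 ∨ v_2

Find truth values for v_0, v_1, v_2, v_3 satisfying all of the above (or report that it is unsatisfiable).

v_0=F, v_1=F, v_2=T, v_3=F

Unit clause (¬v_0) forces v_0 = False.
Unit clause (v_2) forces v_2 = True.
Set v_1 = False.
Set v_3 = False.
Check each clause:
  (¬v_0): ¬v_0 holds.
  (v_2): v_2 holds.
  (v_0 ∨ ¬v_1 ∨ ¬v_2 ∨ ¬v_3): ¬v_1 holds.
  (¬v_1 ∨ ¬v_2 ∨ ¬v_3): ¬v_1 holds.
  (¬v_0 ∨ v_1 ∨ ¬v_3): ¬v_0 holds.
  (¬v_0 ∨ ¬v_1 ∨ v_2): ¬v_0 holds.
All clauses satisfied.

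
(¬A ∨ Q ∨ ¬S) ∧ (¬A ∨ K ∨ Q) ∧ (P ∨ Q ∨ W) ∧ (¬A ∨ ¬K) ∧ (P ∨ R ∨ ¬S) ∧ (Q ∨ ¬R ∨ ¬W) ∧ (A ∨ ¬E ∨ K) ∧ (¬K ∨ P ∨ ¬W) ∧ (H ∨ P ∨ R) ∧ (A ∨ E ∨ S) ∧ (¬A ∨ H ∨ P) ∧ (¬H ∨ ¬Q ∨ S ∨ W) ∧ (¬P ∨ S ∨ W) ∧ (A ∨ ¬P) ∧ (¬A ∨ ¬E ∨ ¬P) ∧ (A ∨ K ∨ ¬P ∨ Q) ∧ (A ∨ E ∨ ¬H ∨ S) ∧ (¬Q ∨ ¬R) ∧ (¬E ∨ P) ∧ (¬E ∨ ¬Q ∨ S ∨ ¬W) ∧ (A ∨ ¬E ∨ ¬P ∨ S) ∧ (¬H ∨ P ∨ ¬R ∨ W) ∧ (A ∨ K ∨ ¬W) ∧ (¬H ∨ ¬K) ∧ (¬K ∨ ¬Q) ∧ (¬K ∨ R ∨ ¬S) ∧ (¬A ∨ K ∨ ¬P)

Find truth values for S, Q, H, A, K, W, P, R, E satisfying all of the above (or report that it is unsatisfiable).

S: False; Q: True; H: True; A: True; K: False; W: True; P: False; R: False; E: False

Set S = False.
Set Q = True.
  then (¬Q ∨ ¬R) forces R = False.
  then (¬K ∨ ¬Q) forces K = False.
Try H = False:
  (H ∨ P ∨ R) forces P = True.
  (¬P ∨ S ∨ W) forces W = True.
  (A ∨ ¬P) forces A = True.
  clause (¬A ∨ K ∨ ¬P) is falsified — backtrack.
So H = True.
  then (¬H ∨ ¬Q ∨ S ∨ W) forces W = True.
  then (¬E ∨ ¬Q ∨ S ∨ ¬W) forces E = False.
  then (A ∨ K ∨ ¬W) forces A = True.
  then (¬A ∨ K ∨ ¬P) forces P = False.
All clauses satisfied.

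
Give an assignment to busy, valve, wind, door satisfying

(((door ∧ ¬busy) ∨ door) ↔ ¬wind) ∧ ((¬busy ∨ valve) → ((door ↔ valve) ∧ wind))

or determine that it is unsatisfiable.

busy = False; valve = False; wind = True; door = False

  ((door ∧ ¬busy) ∨ door) ↔ ¬wind = True
    (door ∧ ¬busy) ∨ door = False
      door ∧ ¬busy = False
        ¬busy = True
    ¬wind = False
  (¬busy ∨ valve) → ((door ↔ valve) ∧ wind) = True
    ¬busy ∨ valve = True
      ¬busy = True
    (door ↔ valve) ∧ wind = True
      door ↔ valve = True
Both conjuncts True, so the formula holds.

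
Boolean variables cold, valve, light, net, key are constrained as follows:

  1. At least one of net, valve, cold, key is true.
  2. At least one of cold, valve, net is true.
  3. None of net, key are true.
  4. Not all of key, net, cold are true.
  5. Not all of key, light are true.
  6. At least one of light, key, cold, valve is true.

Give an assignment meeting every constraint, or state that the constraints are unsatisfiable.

cold=T; valve=T; light=F; net=F; key=F

  (1) {net, valve, cold, key}: 2 true — at least one ✓
  (2) {cold, valve, net}: 2 true — at least one ✓
  (3) {net, key}: 0 true — none ✓
  (4) {key, net, cold}: 1/3 true — not all ✓
  (5) {key, light}: 0/2 true — not all ✓
  (6) {light, key, cold, valve}: 2 true — at least one ✓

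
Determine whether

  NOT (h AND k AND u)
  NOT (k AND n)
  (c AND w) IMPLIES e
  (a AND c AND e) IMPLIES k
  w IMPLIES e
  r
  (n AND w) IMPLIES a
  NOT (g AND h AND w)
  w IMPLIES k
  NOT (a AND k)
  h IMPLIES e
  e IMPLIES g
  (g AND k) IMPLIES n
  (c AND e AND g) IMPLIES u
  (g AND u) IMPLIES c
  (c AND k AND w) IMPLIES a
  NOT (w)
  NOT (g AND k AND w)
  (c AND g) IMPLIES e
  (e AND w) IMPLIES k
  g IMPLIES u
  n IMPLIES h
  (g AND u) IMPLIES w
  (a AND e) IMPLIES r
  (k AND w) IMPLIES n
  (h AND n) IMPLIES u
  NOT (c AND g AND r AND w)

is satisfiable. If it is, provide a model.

c = True; r = True; u = False; k = True; w = False; n = False; e = False; g = False; h = False; a = False

Unit clause (NOT w) forces w = False.
Unit clause (r) forces r = True.
Set c = True.
Set u = False.
  then (NOT g OR u) forces g = False.
  then (NOT e OR g) forces e = False.
  then (e OR NOT h) forces h = False.
  then (h OR NOT n) forces n = False.
Set k = True.
  then (NOT a OR NOT k) forces a = False.
All clauses satisfied.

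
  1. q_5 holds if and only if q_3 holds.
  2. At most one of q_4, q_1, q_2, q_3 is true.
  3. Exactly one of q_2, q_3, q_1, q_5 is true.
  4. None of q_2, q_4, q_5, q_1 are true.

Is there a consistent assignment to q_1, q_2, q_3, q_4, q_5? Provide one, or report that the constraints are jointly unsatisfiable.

Unsatisfiable

Case q_5 = True:
  Constraint (4) is violated (q_5=T) — contradiction.
Case q_5 = False:
  (1) with q_5=F forces q_3 = False.
  (4) forces q_2 = False.
  (3) with q_2=F, q_3=F, q_5=F forces q_1 = True.
  Constraint (4) is violated (q_1=T) — contradiction.
Both cases fail — unsatisfiable.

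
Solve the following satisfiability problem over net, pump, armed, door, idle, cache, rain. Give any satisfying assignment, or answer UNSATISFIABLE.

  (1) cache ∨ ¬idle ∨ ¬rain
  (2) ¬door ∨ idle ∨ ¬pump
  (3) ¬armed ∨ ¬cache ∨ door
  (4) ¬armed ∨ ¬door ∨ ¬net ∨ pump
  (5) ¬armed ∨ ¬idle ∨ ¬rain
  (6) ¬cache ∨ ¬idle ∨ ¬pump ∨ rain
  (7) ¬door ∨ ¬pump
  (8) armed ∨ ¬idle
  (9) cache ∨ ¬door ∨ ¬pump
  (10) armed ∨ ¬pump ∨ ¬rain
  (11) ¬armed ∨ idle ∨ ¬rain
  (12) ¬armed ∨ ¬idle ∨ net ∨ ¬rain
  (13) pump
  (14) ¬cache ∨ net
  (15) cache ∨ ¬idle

Unit clause (pump) forces pump = True.
In (¬door ∨ ¬pump) only ¬door is left, so door = False.
Set net = False.
  then (¬cache ∨ net) forces cache = False.
  then (cache ∨ ¬idle) forces idle = False.
Set armed = False.
  then (armed ∨ ¬pump ∨ ¬rain) forces rain = False.
All clauses satisfied.

net: False, pump: True, armed: False, door: False, idle: False, cache: False, rain: False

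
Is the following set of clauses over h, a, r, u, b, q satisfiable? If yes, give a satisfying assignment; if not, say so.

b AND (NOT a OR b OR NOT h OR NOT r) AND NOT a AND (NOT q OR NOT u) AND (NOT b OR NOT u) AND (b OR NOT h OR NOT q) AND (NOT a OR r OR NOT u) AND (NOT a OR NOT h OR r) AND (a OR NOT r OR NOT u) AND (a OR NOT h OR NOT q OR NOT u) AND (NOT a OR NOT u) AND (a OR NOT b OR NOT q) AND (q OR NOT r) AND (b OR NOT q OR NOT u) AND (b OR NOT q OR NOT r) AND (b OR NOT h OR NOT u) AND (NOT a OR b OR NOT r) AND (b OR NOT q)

h = True, a = False, r = False, u = False, b = True, q = False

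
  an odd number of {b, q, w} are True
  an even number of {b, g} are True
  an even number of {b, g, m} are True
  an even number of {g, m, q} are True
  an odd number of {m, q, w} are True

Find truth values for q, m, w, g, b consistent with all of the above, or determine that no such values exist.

q: False, m: False, w: True, g: False, b: False

{b, q, w}: 1 true → odd ✓
{b, g}: 0 true → even ✓
{b, g, m}: 0 true → even ✓
{g, m, q}: 0 true → even ✓
{m, q, w}: 1 true → odd ✓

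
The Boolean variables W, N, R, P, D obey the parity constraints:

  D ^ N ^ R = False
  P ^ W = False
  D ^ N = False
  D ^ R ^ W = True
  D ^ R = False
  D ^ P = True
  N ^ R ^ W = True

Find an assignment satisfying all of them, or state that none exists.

W=T; N=F; R=F; P=T; D=F

D ^ N ^ R = F ^ F ^ F = False ✓
P ^ W = T ^ T = False ✓
D ^ N = F ^ F = False ✓
D ^ R ^ W = F ^ F ^ T = True ✓
D ^ R = F ^ F = False ✓
D ^ P = F ^ T = True ✓
N ^ R ^ W = F ^ F ^ T = True ✓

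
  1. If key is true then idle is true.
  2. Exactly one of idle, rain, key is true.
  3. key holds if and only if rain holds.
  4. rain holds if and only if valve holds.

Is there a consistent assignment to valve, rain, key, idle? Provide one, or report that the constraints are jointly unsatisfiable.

valve = False; rain = False; key = False; idle = True

  (1) key=F ⇒ idle: vacuous ✓
  (2) {idle, rain, key}: 1 true — exactly one ✓
  (3) key=F, rain=F — same ✓
  (4) rain=F, valve=F — same ✓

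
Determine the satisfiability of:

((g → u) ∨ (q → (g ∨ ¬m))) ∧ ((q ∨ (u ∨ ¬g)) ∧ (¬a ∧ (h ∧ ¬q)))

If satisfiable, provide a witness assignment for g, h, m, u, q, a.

g=F; h=T; m=F; u=F; q=F; a=F

  (g → u) ∨ (q → (g ∨ ¬m)) = True
    g → u = True
    q → (g ∨ ¬m) = True
      g ∨ ¬m = True
        ¬m = True
  (q ∨ (u ∨ ¬g)) ∧ (¬a ∧ (h ∧ ¬q)) = True
    q ∨ (u ∨ ¬g) = True
      u ∨ ¬g = True
        ¬g = True
    ¬a ∧ (h ∧ ¬q) = True
      ¬a = True
      h ∧ ¬q = True
        ¬q = True
Both conjuncts True, so the formula holds.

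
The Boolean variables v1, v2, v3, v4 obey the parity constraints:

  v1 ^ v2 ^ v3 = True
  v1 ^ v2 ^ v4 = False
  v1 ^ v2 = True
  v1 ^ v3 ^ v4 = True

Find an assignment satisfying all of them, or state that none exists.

v1: False, v2: True, v3: False, v4: True

v1 ^ v2 ^ v3 = F ^ T ^ F = True ✓
v1 ^ v2 ^ v4 = F ^ T ^ T = False ✓
v1 ^ v2 = F ^ T = True ✓
v1 ^ v3 ^ v4 = F ^ F ^ T = True ✓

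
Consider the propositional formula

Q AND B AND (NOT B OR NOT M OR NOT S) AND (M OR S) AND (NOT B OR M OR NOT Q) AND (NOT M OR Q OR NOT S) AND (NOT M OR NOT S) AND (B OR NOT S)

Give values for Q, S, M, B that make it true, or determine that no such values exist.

Q = True, S = False, M = True, B = True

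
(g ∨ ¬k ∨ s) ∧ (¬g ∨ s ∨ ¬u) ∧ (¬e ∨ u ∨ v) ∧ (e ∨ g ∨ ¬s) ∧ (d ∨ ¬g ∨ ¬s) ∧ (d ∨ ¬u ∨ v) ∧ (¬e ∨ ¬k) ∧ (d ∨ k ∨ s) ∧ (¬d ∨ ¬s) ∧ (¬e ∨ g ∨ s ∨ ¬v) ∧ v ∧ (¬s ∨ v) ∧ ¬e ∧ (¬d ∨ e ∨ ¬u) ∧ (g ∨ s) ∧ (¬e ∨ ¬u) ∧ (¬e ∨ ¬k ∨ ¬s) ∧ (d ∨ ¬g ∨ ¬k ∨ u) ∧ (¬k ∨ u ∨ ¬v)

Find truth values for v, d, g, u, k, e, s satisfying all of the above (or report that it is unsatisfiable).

Unit clause (v) forces v = True.
Unit clause (¬e) forces e = False.
Set d = True.
  then (¬d ∨ ¬s) forces s = False.
  then (¬d ∨ e ∨ ¬u) forces u = False.
  then (g ∨ s) forces g = True.
  then (¬k ∨ u ∨ ¬v) forces k = False.
All clauses satisfied.

v: True, d: True, g: True, u: False, k: False, e: False, s: False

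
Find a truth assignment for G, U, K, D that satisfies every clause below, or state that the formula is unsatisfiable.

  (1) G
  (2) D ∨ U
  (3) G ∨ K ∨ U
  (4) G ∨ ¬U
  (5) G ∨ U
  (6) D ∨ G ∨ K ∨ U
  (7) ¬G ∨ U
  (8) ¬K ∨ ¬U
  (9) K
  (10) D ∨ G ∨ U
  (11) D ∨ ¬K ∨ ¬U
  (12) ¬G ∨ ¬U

Case G = True:
  (¬G ∨ U) forces U = True.
  Clause (¬G ∨ ¬U) is falsified — contradiction.
Case G = False:
  Clause (G) is falsified — contradiction.
Both cases fail, so the formula is unsatisfiable.

Unsatisfiable — no assignment works.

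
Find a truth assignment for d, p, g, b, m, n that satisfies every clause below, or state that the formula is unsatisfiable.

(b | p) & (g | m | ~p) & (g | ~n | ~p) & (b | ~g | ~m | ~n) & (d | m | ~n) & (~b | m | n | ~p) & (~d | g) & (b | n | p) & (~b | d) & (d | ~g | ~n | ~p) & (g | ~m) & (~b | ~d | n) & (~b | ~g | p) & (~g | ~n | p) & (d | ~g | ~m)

d=T; p=T; g=T; b=F; m=F; n=F

Set d = True.
  then (~d | g) forces g = True.
Try p = False:
  (b | p) forces b = True.
  clause (~b | ~g | p) is falsified — backtrack.
So p = True.
Set b = False.
Set m = False.
Set n = False.
All clauses satisfied.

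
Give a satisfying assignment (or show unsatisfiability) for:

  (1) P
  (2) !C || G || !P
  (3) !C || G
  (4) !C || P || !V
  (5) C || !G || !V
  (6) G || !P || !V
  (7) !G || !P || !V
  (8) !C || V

P = True; C = False; G = False; V = False

Unit clause (P) forces P = True.
Try C = True:
  (!C || G || !P) forces G = True.
  (!G || !P || !V) forces V = False.
  clause (!C || V) is falsified — backtrack.
So C = False.
Set G = False.
  then (G || !P || !V) forces V = False.
Check each clause:
  (P): P holds.
  (!C || G || !P): !C holds.
  (!C || G): !C holds.
  (!C || P || !V): !C holds.
  (C || !G || !V): !G holds.
  (G || !P || !V): !V holds.
  (!G || !P || !V): !G holds.
  (!C || V): !C holds.
All clauses satisfied.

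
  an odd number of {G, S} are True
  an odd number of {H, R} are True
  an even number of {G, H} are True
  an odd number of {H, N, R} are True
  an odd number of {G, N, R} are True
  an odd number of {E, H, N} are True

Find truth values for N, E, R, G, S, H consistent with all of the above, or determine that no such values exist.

N: False, E: False, R: False, G: True, S: False, H: True

{G, S}: 1 true → odd ✓
{H, R}: 1 true → odd ✓
{G, H}: 2 true → even ✓
{H, N, R}: 1 true → odd ✓
{G, N, R}: 1 true → odd ✓
{E, H, N}: 1 true → odd ✓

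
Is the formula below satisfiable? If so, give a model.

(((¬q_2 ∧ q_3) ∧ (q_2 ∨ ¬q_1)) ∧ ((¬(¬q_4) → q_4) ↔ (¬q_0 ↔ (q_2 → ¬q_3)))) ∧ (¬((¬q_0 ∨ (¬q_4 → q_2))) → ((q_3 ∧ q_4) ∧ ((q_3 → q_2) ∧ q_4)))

q_0: False, q_1: False, q_2: False, q_3: True, q_4: False

  ((¬q_2 ∧ q_3) ∧ (q_2 ∨ ¬q_1)) ∧ ((¬(¬q_4) → q_4) ↔ (¬q_0 ↔ (q_2 → ¬q_3))) = True
    (¬q_2 ∧ q_3) ∧ (q_2 ∨ ¬q_1) = True
      ¬q_2 ∧ q_3 = True
        ¬q_2 = True
      q_2 ∨ ¬q_1 = True
        ¬q_1 = True
    (¬(¬q_4) → q_4) ↔ (¬q_0 ↔ (q_2 → ¬q_3)) = True
      ¬(¬q_4) → q_4 = True
        ¬(¬q_4) = False
          ¬q_4 = True
      ¬q_0 ↔ (q_2 → ¬q_3) = True
        ¬q_0 = True
        q_2 → ¬q_3 = True
          ¬q_3 = False
  ¬((¬q_0 ∨ (¬q_4 → q_2))) → ((q_3 ∧ q_4) ∧ ((q_3 → q_2) ∧ q_4)) = True
    ¬((¬q_0 ∨ (¬q_4 → q_2))) = False
      ¬q_0 ∨ (¬q_4 → q_2) = True
        ¬q_0 = True
        ¬q_4 → q_2 = False
          ¬q_4 = True
    (q_3 ∧ q_4) ∧ ((q_3 → q_2) ∧ q_4) = False
      q_3 ∧ q_4 = False
      (q_3 → q_2) ∧ q_4 = False
        q_3 → q_2 = False
Both conjuncts True, so the formula holds.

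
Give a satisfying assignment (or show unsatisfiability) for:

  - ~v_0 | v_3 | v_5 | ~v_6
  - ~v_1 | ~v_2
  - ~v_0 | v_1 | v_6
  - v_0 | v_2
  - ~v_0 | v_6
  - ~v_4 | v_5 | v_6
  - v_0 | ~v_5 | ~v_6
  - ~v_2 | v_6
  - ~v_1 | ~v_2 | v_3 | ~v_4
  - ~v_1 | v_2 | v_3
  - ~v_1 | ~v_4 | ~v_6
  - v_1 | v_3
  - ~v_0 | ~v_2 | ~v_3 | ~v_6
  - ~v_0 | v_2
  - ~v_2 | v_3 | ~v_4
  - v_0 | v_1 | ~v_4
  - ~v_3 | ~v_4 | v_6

v_0 = False, v_1 = False, v_2 = True, v_3 = True, v_4 = False, v_5 = False, v_6 = True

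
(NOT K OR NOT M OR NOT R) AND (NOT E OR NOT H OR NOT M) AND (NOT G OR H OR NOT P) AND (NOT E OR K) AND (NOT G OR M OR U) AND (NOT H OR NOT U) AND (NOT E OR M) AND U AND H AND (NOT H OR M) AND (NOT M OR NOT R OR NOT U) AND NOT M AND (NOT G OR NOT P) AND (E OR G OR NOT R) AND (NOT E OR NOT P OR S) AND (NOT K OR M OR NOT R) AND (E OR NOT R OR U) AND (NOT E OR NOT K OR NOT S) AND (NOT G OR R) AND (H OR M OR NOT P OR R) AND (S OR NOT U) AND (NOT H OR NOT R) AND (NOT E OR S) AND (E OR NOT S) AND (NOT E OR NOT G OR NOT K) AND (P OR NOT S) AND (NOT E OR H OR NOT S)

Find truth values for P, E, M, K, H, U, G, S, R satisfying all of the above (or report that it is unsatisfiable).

No satisfying assignment exists.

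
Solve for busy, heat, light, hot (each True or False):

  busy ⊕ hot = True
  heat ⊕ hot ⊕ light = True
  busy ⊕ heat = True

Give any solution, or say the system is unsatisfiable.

busy=T, heat=F, light=T, hot=F

busy ⊕ hot = T ⊕ F = True ✓
heat ⊕ hot ⊕ light = F ⊕ F ⊕ T = True ✓
busy ⊕ heat = T ⊕ F = True ✓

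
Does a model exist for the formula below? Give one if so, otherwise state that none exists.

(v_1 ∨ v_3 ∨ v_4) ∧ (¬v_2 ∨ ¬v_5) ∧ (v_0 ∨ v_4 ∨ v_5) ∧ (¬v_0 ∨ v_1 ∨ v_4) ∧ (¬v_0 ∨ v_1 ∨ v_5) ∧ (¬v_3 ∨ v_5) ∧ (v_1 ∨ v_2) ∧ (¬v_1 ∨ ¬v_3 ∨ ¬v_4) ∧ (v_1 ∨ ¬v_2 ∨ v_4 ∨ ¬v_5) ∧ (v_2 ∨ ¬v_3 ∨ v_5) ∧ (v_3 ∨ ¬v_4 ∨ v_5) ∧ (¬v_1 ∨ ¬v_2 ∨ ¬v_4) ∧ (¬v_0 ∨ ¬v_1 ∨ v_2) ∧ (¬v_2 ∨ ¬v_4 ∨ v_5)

Set v_0 = False.
Try v_1 = False:
  (v_1 ∨ v_2) forces v_2 = True.
  (¬v_2 ∨ ¬v_5) forces v_5 = False.
  (v_0 ∨ v_4 ∨ v_5) forces v_4 = True.
  clause (¬v_2 ∨ ¬v_4 ∨ v_5) is falsified — backtrack.
So v_1 = True.
Try v_2 = True:
  (¬v_2 ∨ ¬v_5) forces v_5 = False.
  (v_0 ∨ v_4 ∨ v_5) forces v_4 = True.
  clause (¬v_1 ∨ ¬v_2 ∨ ¬v_4) is falsified — backtrack.
So v_2 = False.
Set v_3 = False.
Set v_4 = True.
  then (v_3 ∨ ¬v_4 ∨ v_5) forces v_5 = True.
All clauses satisfied.

v_0=F, v_1=T, v_2=F, v_3=F, v_4=T, v_5=T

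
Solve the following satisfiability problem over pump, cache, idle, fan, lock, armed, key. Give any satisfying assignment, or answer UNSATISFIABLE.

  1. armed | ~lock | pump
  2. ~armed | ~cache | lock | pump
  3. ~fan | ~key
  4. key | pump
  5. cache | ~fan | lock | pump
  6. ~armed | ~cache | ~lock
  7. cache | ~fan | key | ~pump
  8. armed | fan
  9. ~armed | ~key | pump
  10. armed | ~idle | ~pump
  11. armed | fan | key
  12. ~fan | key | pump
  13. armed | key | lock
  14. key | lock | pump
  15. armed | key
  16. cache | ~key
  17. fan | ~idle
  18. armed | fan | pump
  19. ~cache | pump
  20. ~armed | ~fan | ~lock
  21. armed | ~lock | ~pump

Set pump = True.
Set cache = True.
Set idle = True.
  then (armed | ~idle | ~pump) forces armed = True.
  then (fan | ~idle) forces fan = True.
  then (~armed | ~fan | ~lock) forces lock = False.
  then (~fan | ~key) forces key = False.
All clauses satisfied.

pump = True, cache = True, idle = True, fan = True, lock = False, armed = True, key = False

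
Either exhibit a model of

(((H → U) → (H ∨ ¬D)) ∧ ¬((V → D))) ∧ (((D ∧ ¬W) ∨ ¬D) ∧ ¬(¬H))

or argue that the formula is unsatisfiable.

W=F, V=T, U=F, H=T, D=F

  ((H → U) → (H ∨ ¬D)) ∧ ¬((V → D)) = True
    (H → U) → (H ∨ ¬D) = True
      H → U = False
      H ∨ ¬D = True
        ¬D = True
    ¬((V → D)) = True
      V → D = False
  ((D ∧ ¬W) ∨ ¬D) ∧ ¬(¬H) = True
    (D ∧ ¬W) ∨ ¬D = True
      D ∧ ¬W = False
        ¬W = True
      ¬D = True
    ¬(¬H) = True
      ¬H = False
Both conjuncts True, so the formula holds.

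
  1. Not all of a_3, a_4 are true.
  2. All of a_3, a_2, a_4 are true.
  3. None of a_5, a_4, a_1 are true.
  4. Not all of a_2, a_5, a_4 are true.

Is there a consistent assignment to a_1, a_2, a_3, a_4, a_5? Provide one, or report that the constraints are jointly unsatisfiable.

UNSATISFIABLE

Case a_4 = True:
  Constraint (3) is violated (a_4=T) — contradiction.
Case a_4 = False:
  Constraint (2) is violated (a_4=F) — contradiction.
Both cases fail — unsatisfiable.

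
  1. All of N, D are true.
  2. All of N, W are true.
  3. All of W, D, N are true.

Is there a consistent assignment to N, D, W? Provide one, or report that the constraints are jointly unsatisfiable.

N: True, D: True, W: True

  (1) {N, D}: all 2 true ✓
  (2) {N, W}: all 2 true ✓
  (3) {W, D, N}: all 3 true ✓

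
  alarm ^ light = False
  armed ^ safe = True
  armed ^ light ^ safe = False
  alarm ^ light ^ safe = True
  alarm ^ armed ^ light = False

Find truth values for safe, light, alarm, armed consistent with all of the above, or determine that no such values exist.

safe=T, light=T, alarm=T, armed=F

alarm ^ light = T ^ T = False ✓
armed ^ safe = F ^ T = True ✓
armed ^ light ^ safe = F ^ T ^ T = False ✓
alarm ^ light ^ safe = T ^ T ^ T = True ✓
alarm ^ armed ^ light = T ^ F ^ T = False ✓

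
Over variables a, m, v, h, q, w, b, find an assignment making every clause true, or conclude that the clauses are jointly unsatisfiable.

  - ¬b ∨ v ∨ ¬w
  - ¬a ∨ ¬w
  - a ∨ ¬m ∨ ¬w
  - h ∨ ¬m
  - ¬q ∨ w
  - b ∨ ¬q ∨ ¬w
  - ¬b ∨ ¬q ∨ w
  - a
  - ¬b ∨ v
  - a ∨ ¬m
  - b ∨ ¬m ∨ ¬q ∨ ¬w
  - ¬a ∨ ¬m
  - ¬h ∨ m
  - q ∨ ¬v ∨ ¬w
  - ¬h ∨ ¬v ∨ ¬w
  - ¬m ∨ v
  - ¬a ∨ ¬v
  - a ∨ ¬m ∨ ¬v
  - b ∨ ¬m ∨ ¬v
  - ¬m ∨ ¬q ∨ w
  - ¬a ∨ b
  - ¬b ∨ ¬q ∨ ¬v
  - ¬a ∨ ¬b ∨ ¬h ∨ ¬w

Case v = True:
  (a) forces a = True.
  Clause (¬a ∨ ¬v) is falsified — contradiction.
Case v = False:
  (a) forces a = True.
  (¬a ∨ ¬w) forces w = False.
  (¬q ∨ w) forces q = False.
  (¬b ∨ v) forces b = False.
  Clause (¬a ∨ b) is falsified — contradiction.
Both cases fail, so the formula is unsatisfiable.

The formula is unsatisfiable.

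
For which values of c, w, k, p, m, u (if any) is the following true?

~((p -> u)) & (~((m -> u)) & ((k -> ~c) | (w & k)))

c=T, w=T, k=T, p=T, m=T, u=F

  ~((p -> u)) = True
    p -> u = False
  ~((m -> u)) & ((k -> ~c) | (w & k)) = True
    ~((m -> u)) = True
      m -> u = False
    (k -> ~c) | (w & k) = True
      k -> ~c = False
        ~c = False
      w & k = True
Both conjuncts True, so the formula holds.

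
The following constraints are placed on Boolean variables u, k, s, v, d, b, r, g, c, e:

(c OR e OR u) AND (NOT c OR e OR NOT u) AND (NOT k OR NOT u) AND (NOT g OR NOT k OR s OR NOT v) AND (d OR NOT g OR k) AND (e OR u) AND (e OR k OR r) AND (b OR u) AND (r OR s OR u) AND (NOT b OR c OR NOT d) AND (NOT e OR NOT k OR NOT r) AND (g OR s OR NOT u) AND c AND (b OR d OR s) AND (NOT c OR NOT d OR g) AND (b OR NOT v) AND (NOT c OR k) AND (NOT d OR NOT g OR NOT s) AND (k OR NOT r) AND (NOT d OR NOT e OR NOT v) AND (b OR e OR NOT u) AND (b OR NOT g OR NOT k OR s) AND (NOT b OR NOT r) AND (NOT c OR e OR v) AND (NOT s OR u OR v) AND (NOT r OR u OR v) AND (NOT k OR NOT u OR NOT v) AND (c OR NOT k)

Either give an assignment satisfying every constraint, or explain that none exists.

u=F, k=T, s=T, v=T, d=F, b=T, r=F, g=F, c=T, e=T

Unit clause (c) forces c = True.
In (NOT c OR k) only k is left, so k = True.
In (NOT k OR NOT u) only NOT u is left, so u = False.
In (e OR u) only e is left, so e = True.
In (b OR u) only b is left, so b = True.
In (NOT e OR NOT k OR NOT r) only NOT r is left, so r = False.
In (r OR s OR u) only s is left, so s = True.
In (NOT s OR u OR v) only v is left, so v = True.
In (NOT d OR NOT e OR NOT v) only NOT d is left, so d = False.
Set g = False.
All clauses satisfied.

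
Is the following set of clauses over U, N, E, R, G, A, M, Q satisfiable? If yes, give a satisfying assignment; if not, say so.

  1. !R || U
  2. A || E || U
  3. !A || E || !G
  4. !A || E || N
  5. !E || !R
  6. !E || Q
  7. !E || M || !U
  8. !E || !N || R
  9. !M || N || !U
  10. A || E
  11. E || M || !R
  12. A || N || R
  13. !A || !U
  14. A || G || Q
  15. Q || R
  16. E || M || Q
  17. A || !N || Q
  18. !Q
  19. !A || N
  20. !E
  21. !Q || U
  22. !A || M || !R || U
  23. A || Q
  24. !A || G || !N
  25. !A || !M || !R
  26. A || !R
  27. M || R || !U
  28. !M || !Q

Case E = True:
  Clause (!E) is falsified — contradiction.
Case E = False:
  (A || E) forces A = True.
  (!A || E || !G) forces G = False.
  (!A || E || N) forces N = True.
  Clause (!A || G || !N) is falsified — contradiction.
Both cases fail, so the formula is unsatisfiable.

No satisfying assignment exists.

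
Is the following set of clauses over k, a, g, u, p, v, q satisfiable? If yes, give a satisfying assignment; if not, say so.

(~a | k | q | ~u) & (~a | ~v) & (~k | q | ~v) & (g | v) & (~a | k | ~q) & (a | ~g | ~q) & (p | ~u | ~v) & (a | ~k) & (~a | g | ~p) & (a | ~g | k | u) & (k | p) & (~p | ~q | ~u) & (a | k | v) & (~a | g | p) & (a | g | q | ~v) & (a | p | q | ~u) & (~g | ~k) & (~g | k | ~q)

Set k = False.
  then (k | p) forces p = True.
Set a = True.
  then (~a | ~v) forces v = False.
  then (g | v) forces g = True.
  then (~a | k | ~q) forces q = False.
  then (~a | k | q | ~u) forces u = False.
All clauses satisfied.

k: False, a: True, g: True, u: False, p: True, v: False, q: False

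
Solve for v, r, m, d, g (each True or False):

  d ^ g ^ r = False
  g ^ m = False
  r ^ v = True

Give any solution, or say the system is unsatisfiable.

v = False; r = True; m = False; d = True; g = False

d ^ g ^ r = T ^ F ^ T = False ✓
g ^ m = F ^ F = False ✓
r ^ v = T ^ F = True ✓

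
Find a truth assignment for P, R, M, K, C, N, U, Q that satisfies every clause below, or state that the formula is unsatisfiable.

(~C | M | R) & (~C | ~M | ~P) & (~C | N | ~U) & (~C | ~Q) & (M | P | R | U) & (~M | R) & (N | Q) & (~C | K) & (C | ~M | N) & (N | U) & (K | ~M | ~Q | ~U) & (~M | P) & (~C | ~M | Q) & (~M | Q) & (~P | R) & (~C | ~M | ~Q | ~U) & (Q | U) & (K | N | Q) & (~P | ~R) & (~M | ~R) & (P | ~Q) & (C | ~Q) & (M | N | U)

P = False, R = True, M = False, K = True, C = False, N = True, U = True, Q = False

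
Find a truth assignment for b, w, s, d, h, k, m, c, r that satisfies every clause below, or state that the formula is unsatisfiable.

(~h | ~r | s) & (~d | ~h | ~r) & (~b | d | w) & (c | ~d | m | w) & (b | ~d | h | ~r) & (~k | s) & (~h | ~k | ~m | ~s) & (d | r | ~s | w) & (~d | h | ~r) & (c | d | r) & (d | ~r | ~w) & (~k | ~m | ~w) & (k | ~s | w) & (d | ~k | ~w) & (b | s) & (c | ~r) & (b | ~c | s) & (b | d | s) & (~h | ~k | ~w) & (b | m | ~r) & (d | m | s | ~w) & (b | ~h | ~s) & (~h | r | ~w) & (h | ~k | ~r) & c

Unit clause (c) forces c = True.
Set b = True.
Set w = True.
Set s = False.
  then (~k | s) forces k = False.
Set d = False.
  then (d | ~r | ~w) forces r = False.
  then (d | m | s | ~w) forces m = True.
  then (~h | r | ~w) forces h = False.
All clauses satisfied.

b: True; w: True; s: False; d: False; h: False; k: False; m: True; c: True; r: False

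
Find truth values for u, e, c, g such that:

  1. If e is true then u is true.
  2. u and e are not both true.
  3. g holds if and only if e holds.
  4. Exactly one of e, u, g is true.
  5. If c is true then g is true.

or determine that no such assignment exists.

u: True; e: False; c: False; g: False

  (1) e=F ⇒ u: vacuous ✓
  (2) u=T, e=F — not both ✓
  (3) g=F, e=F — same ✓
  (4) {e, u, g}: 1 true — exactly one ✓
  (5) c=F ⇒ g: vacuous ✓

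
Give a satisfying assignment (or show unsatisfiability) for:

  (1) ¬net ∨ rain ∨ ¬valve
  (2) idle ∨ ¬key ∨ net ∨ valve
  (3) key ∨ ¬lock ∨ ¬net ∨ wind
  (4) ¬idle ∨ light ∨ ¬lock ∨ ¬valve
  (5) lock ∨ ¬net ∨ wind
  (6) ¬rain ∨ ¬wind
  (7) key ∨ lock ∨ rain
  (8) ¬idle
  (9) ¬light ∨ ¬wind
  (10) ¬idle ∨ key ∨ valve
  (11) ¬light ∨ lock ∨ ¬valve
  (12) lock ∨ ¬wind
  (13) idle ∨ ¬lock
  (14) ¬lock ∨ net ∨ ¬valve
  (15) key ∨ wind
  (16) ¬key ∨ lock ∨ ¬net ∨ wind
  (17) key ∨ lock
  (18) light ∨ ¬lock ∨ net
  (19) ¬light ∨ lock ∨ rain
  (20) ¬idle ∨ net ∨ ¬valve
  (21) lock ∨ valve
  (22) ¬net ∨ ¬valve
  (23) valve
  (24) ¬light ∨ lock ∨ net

net: False; key: True; idle: False; rain: True; wind: False; light: False; lock: False; valve: True

Unit clause (¬idle) forces idle = False.
In (idle ∨ ¬lock) only ¬lock is left, so lock = False.
In (key ∨ lock) only key is left, so key = True.
In (lock ∨ valve) only valve is left, so valve = True.
In (¬net ∨ ¬valve) only ¬net is left, so net = False.
In (¬light ∨ lock ∨ net) only ¬light is left, so light = False.
In (lock ∨ ¬wind) only ¬wind is left, so wind = False.
Set rain = True.
All clauses satisfied.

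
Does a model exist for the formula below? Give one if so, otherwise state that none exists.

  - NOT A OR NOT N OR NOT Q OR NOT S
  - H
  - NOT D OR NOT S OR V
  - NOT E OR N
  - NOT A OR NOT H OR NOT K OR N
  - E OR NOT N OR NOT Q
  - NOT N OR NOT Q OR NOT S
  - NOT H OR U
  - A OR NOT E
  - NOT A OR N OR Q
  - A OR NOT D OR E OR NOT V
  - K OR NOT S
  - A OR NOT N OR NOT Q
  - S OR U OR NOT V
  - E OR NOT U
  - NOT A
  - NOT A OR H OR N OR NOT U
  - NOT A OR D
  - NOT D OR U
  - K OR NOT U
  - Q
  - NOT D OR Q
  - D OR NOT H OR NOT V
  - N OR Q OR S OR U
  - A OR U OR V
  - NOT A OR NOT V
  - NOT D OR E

The formula is unsatisfiable.

Case A = True:
  Clause (NOT A) is falsified — contradiction.
Case A = False:
  (H) forces H = True.
  (NOT H OR U) forces U = True.
  (A OR NOT E) forces E = False.
  Clause (E OR NOT U) is falsified — contradiction.
Both cases fail, so the formula is unsatisfiable.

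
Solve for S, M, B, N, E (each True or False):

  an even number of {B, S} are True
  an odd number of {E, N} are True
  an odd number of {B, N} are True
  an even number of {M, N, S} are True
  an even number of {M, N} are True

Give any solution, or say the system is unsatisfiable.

S=F, M=T, B=F, N=T, E=F

{B, S}: 0 true → even ✓
{E, N}: 1 true → odd ✓
{B, N}: 1 true → odd ✓
{M, N, S}: 2 true → even ✓
{M, N}: 2 true → even ✓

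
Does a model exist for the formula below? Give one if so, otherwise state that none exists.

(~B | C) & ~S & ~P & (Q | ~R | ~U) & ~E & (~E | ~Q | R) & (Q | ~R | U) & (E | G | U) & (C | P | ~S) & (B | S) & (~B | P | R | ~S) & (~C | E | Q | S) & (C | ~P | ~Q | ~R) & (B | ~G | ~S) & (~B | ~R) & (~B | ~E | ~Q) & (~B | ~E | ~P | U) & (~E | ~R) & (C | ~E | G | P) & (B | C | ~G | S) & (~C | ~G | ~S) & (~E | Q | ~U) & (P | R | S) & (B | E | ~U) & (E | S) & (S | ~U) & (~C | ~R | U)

The formula is unsatisfiable.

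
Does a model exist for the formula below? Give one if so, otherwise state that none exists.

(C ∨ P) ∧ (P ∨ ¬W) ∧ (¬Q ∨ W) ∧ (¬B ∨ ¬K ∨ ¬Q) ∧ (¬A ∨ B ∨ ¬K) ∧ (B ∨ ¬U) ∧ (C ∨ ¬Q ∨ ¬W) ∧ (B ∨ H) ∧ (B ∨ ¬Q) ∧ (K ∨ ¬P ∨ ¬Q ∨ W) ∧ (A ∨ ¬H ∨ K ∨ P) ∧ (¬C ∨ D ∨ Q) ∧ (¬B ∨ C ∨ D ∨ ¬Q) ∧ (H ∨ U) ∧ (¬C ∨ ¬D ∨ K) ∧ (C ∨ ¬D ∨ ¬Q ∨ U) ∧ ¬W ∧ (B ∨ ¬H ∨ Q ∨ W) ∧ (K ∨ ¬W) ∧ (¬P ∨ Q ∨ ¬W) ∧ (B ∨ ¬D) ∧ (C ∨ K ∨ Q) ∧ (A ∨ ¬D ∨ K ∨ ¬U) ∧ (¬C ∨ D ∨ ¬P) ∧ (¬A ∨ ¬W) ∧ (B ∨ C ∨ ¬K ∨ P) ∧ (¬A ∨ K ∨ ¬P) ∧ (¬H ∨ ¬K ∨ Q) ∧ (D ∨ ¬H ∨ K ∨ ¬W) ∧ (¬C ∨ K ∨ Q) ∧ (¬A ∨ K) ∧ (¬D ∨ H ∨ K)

Unit clause (¬W) forces W = False.
In (¬Q ∨ W) only ¬Q is left, so Q = False.
Set D = True.
  then (B ∨ ¬D) forces B = True.
Try H = True:
  (¬H ∨ ¬K ∨ Q) forces K = False.
  (¬C ∨ ¬D ∨ K) forces C = False.
  clause (C ∨ K ∨ Q) is falsified — backtrack.
So H = False.
  then (H ∨ U) forces U = True.
  then (¬D ∨ H ∨ K) forces K = True.
Set P = True.
Set A = False.
Set C = False.
All clauses satisfied.

D: True, W: False, H: False, B: True, K: True, P: True, U: True, Q: False, A: False, C: False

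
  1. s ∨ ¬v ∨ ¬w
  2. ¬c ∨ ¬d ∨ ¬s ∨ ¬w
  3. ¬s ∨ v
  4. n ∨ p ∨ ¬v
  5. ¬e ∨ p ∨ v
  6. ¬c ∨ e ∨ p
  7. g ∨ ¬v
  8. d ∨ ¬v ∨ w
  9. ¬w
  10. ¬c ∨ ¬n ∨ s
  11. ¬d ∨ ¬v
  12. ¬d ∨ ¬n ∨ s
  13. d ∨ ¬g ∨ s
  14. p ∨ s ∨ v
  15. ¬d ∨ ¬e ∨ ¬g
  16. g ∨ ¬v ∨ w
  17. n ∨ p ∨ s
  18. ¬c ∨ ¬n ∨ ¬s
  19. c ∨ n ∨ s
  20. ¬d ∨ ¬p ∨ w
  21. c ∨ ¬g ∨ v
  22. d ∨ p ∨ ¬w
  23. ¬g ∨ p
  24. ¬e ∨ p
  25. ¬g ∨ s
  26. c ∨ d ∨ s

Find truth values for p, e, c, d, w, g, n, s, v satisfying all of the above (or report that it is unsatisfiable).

p: True; e: True; c: True; d: False; w: False; g: False; n: False; s: False; v: False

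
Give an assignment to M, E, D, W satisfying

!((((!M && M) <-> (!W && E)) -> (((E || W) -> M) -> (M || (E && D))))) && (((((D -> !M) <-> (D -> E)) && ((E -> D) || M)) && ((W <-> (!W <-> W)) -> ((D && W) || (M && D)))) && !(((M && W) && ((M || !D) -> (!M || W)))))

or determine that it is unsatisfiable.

The formula is unsatisfiable.

Case M = True: the conjunct !((((!M && M) <-> (!W && E)) -> (((E || W) -> M) -> (M || (E && D))))) becomes !((!((!W && E)) -> True)) = False.
Case M = False: the formula simplifies to !((!((!W && E)) -> (!((E || W)) -> (E && D)))) && (((D -> E) && (E -> D)) && ((W <-> (!W <-> W)) -> (D && W))).
  W = True: the conjunct !((!((!W && E)) -> (!((E || W)) -> (E && D)))) becomes !((True -> True)) = False.
  W = False: the conjunct (W <-> (!W <-> W)) -> (D && W) becomes (False <-> False) -> (D && False) = False.
Both cases fail — unsatisfiable.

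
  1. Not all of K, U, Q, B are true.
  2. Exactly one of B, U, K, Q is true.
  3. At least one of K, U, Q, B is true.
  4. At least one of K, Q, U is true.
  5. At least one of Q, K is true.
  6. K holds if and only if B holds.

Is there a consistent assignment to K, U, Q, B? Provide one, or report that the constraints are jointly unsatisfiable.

K: False, U: False, Q: True, B: False

  (1) {K, U, Q, B}: 1/4 true — not all ✓
  (2) {B, U, K, Q}: 1 true — exactly one ✓
  (3) {K, U, Q, B}: 1 true — at least one ✓
  (4) {K, Q, U}: 1 true — at least one ✓
  (5) {Q, K}: 1 true — at least one ✓
  (6) K=F, B=F — same ✓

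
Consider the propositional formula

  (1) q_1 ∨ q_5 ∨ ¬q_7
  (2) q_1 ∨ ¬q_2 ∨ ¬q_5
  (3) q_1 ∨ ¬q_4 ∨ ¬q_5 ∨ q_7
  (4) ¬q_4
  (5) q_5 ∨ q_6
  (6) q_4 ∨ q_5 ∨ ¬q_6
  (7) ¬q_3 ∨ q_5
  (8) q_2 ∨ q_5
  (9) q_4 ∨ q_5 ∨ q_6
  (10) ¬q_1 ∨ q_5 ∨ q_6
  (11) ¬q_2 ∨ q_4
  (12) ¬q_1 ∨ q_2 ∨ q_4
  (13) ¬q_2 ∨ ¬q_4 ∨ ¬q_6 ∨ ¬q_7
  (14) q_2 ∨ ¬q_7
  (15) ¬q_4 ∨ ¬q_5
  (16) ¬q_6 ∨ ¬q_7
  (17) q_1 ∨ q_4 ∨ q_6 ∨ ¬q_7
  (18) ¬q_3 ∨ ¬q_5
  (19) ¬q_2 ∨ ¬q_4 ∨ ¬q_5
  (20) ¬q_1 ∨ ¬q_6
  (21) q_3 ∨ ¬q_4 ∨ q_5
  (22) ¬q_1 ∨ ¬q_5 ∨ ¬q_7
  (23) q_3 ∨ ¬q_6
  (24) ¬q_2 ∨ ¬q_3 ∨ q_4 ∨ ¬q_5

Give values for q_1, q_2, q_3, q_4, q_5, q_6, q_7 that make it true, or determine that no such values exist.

q_1: False, q_2: False, q_3: False, q_4: False, q_5: True, q_6: False, q_7: False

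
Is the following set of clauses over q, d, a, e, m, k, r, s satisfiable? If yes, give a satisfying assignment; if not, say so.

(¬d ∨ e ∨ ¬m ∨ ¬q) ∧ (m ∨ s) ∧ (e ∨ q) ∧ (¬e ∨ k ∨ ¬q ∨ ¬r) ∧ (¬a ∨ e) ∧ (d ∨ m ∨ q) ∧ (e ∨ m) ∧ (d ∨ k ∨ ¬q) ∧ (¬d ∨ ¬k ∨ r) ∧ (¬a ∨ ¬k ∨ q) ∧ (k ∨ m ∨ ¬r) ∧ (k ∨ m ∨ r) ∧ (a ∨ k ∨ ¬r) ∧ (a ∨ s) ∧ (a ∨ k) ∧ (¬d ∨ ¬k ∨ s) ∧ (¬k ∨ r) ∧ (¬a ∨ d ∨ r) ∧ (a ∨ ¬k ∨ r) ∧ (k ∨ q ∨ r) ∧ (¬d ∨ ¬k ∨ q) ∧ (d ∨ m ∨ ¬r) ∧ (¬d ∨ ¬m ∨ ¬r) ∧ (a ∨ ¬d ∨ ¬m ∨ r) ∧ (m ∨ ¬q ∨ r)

Set q = True.
Set d = False.
  then (d ∨ k ∨ ¬q) forces k = True.
  then (¬k ∨ r) forces r = True.
  then (d ∨ m ∨ ¬r) forces m = True.
Set a = False.
  then (a ∨ s) forces s = True.
Set e = True.
All clauses satisfied.

q = True, d = False, a = False, e = True, m = True, k = True, r = True, s = True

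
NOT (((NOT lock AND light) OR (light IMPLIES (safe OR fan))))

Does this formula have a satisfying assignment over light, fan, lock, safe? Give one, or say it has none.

light = True, fan = False, lock = True, safe = False

  NOT (((NOT lock AND light) OR (light IMPLIES (safe OR fan)))) = True
    (NOT lock AND light) OR (light IMPLIES (safe OR fan)) = False
      NOT lock AND light = False
        NOT lock = False
      light IMPLIES (safe OR fan) = False
        safe OR fan = False
The formula evaluates to True.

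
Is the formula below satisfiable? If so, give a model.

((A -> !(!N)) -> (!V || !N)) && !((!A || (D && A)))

N: False, A: True, D: False, V: True

  (A -> !(!N)) -> (!V || !N) = True
    A -> !(!N) = False
      !(!N) = False
        !N = True
    !V || !N = True
      !V = False
      !N = True
  !((!A || (D && A))) = True
    !A || (D && A) = False
      !A = False
      D && A = False
Both conjuncts True, so the formula holds.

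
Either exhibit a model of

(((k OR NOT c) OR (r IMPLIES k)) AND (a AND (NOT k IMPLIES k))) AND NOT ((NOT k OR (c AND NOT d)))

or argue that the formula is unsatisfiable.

d: False, k: True, a: True, c: False, r: True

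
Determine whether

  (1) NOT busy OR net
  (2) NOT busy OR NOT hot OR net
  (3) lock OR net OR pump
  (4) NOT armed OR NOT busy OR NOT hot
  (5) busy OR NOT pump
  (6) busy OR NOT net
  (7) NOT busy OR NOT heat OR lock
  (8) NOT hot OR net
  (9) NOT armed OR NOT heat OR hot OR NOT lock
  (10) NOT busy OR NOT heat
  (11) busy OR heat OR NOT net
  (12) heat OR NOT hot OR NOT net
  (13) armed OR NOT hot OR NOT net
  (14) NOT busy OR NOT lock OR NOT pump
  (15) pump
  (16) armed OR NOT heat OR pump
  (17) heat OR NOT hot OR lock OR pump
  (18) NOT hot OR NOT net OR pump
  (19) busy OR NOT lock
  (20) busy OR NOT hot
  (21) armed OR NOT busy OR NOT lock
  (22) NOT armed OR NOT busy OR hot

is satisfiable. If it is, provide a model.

Unit clause (pump) forces pump = True.
In (busy OR NOT pump) only busy is left, so busy = True.
In (NOT busy OR NOT heat) only NOT heat is left, so heat = False.
In (NOT busy OR NOT lock OR NOT pump) only NOT lock is left, so lock = False.
In (NOT busy OR net) only net is left, so net = True.
In (heat OR NOT hot OR NOT net) only NOT hot is left, so hot = False.
In (NOT armed OR NOT busy OR hot) only NOT armed is left, so armed = False.
All clauses satisfied.

lock = False; pump = True; net = True; hot = False; busy = True; heat = False; armed = False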